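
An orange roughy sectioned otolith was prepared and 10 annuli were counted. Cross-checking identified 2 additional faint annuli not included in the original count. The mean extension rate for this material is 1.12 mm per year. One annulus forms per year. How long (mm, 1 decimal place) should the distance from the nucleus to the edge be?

After corrections the count is 10 + 2 = 12 annuli.
Predicted length = 1.12 mm/year × 12 years = 13.4 mm.

13.4 mm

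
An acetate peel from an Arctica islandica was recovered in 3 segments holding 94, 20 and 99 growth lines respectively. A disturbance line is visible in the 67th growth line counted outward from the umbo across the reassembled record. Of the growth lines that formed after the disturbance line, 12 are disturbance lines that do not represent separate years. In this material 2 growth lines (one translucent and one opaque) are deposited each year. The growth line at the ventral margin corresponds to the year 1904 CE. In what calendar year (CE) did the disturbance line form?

Total growth lines = 94 + 20 + 99 = 213.
213 − 67 = 146 growth lines lie beyond the disturbance line toward the ventral margin.
146 − 12 false = 134 true growth lines after the disturbance line.
134 growth lines at 2 per year is 134 / 2 = 67 years.
Counting back 67 years from 1904 CE places the disturbance line in 1904 − 67 = 1837 CE.

1837 CE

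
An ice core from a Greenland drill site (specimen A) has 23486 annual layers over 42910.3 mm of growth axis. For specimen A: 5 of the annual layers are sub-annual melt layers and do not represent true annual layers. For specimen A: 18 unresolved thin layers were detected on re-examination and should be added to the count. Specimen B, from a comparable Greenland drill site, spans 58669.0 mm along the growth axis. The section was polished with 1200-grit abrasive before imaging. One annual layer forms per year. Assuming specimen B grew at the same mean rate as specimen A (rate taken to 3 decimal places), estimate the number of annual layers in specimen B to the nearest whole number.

Specimen A: true annual layer count = 23486 − 5 + 18 = 23499.
A: 42910.3 mm over 23499 years gives 42910.3 / 23499 ≈ 1.826 mm per year.
B spans 58669.0 / 1.826 = 32129.79 years ≈ 32130 annual layers.

32130 annual layers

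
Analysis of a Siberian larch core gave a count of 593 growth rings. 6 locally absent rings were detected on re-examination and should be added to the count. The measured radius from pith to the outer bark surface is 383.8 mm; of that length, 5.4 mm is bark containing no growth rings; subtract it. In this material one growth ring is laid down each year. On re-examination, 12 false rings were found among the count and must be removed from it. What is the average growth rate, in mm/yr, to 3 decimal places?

0.645 mm/yr

True growth ring count = 593 − 12 + 6 = 587.
Removing the 5.4 mm offcut leaves 383.8 − 5.4 = 378.4 mm.
378.4 mm over 587 years gives 378.4 / 587 ≈ 0.645 mm/yr.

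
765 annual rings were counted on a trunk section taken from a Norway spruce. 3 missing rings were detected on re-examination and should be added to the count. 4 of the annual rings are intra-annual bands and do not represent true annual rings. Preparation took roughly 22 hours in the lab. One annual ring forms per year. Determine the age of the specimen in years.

After corrections the count is 765 − 4 + 3 = 764 annual rings.
With a one-to-one annual ring periodicity this is 764 years.

764 yr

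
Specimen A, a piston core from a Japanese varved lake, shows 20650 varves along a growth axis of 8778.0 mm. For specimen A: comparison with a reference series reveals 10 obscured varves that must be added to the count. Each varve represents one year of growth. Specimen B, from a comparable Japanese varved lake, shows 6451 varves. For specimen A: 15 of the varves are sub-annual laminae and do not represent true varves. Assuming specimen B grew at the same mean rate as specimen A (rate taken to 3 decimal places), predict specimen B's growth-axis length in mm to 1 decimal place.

Specimen A: after corrections the count is 20650 − 15 + 10 = 20645 varves.
A: 8778.0 mm over 20645 years gives 8778.0 / 20645 ≈ 0.425 mm/year.
For B, 0.425 mm/year × 6451 years = 2741.7 mm.

2741.7 mm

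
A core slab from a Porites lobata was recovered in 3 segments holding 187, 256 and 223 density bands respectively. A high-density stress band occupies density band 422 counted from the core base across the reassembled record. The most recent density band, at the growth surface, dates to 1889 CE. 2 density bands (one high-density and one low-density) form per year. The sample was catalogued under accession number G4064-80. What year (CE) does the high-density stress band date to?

1767 CE

Total density bands = 187 + 256 + 223 = 666.
666 − 422 = 244 density bands lie beyond the high-density stress band toward the growth surface.
With 2 density bands per year, 244 / 2 = 122 years.
The density band at the growth surface is 1889 CE, so the high-density stress band dates to 1889 − 122 = 1767 CE.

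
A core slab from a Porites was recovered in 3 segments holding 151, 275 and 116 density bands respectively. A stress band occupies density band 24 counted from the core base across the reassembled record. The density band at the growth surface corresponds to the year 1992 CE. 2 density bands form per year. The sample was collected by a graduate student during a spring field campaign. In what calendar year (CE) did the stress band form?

Total density bands = 151 + 275 + 116 = 542.
542 − 24 = 518 density bands lie beyond the stress band toward the growth surface.
518 density bands at 2 per year is 518 / 2 = 259 years.
Counting back 259 years from 1992 CE places the stress band in 1992 − 259 = 1733 CE.

1733 CE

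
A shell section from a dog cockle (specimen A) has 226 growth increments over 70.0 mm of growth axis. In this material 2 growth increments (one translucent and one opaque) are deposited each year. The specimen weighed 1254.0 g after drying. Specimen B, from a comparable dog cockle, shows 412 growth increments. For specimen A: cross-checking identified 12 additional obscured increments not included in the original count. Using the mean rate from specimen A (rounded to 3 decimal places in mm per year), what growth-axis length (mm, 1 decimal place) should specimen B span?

Specimen A: after corrections the count is 226 + 12 = 238 growth increments.
Specimen A: with 2 growth increments per year, 238 / 2 = 119 years.
A: 70.0 mm over 119 years gives 70.0 / 119 ≈ 0.588 mm/year.
Specimen B: dividing by 2 growth increments per year: 412 / 2 = 206 years. Length of B = 0.588 × 206 = 121.1 mm.

121.1 mm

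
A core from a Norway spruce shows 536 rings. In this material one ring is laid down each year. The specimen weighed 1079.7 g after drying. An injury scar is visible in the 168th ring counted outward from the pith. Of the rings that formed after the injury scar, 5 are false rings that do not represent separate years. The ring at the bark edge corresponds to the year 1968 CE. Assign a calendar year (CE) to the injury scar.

The injury scar sits at ring 168 from the pith, so 536 − 168 = 368 rings formed after it.
Removing the 5 false rings leaves 368 − 5 = 363 true rings beyond the injury scar.
1968 − 363 = 1605 CE.

1605 CE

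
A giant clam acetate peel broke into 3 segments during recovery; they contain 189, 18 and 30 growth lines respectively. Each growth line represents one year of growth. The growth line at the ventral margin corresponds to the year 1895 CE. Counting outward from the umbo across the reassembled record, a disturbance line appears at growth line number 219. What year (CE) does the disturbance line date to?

1877 CE

Total growth lines = 189 + 18 + 30 = 237.
The disturbance line sits at growth line 219 from the umbo, so 237 − 219 = 18 growth lines formed after it.
Counting back 18 years from 1895 CE places the disturbance line in 1895 − 18 = 1877 CE.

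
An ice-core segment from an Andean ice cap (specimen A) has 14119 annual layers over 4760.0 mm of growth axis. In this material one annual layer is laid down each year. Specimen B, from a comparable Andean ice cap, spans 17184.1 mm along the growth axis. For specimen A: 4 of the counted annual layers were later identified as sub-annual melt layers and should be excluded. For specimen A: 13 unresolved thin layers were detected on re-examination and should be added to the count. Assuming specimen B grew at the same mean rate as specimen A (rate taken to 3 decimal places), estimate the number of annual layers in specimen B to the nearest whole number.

Specimen A: true annual layer count = 14119 − 4 + 13 = 14128.
A: Mean rate = 4760.0 mm / 14128 years ≈ 0.337 mm per year.
B spans 17184.1 / 0.337 = 50991.39 years ≈ 50991 annual layers.

50991 annual layers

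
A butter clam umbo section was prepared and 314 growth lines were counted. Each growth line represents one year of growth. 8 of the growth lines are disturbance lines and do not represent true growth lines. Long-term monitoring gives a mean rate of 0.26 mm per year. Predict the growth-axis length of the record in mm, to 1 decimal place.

79.6 mm

Adjusted count: 314 − 8 = 306 growth lines.
Predicted length = 0.26 mm/year × 306 years = 79.6 mm.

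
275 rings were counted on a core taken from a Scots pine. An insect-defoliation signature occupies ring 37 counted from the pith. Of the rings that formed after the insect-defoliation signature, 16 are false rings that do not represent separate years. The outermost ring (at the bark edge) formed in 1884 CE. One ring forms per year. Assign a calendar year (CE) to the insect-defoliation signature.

Between ring 37 and the bark edge there are 275 − 37 = 238 rings.
Removing the 16 false rings leaves 238 − 16 = 222 true rings beyond the insect-defoliation signature.
Counting back 222 years from 1884 CE places the insect-defoliation signature in 1884 − 222 = 1662 CE.

1662 CE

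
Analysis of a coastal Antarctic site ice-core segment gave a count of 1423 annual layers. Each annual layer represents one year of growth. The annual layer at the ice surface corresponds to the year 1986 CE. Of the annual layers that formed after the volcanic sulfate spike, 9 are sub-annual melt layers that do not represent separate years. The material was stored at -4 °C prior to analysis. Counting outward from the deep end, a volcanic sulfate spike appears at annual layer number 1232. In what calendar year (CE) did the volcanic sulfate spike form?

Between annual layer 1232 and the ice surface there are 1423 − 1232 = 191 annual layers.
Removing the 9 false annual layers leaves 191 − 9 = 182 true annual layers beyond the volcanic sulfate spike.
1986 − 182 = 1804 CE.

1804 CE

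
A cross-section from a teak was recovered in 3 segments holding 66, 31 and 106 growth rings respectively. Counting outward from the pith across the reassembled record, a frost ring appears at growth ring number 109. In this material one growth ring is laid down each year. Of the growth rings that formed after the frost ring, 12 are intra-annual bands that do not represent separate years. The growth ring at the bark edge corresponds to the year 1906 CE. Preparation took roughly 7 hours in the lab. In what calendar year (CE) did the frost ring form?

1824 CE

Total growth rings = 66 + 31 + 106 = 203.
Between growth ring 109 and the bark edge there are 203 − 109 = 94 growth rings.
Removing the 12 false growth rings leaves 94 − 12 = 82 true growth rings beyond the frost ring.
Counting back 82 years from 1906 CE places the frost ring in 1906 − 82 = 1824 CE.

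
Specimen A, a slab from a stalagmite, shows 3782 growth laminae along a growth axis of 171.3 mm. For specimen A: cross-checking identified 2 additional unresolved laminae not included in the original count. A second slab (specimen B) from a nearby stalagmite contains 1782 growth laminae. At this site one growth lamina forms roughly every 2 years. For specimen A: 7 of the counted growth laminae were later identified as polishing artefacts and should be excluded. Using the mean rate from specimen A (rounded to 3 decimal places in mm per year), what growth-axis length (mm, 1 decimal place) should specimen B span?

Specimen A: true growth lamina count = 3782 − 7 + 2 = 3777.
Specimen A: multiplying by 2 years per growth lamina: 3777 × 2 = 7554 years.
A: 171.3 mm over 7554 years gives 171.3 / 7554 ≈ 0.023 mm/yr.
Specimen B: 1782 growth laminae at 2 years each span 1782 × 2 = 3564 years. Length of B = 0.023 × 3564 = 82.0 mm.

82.0 mm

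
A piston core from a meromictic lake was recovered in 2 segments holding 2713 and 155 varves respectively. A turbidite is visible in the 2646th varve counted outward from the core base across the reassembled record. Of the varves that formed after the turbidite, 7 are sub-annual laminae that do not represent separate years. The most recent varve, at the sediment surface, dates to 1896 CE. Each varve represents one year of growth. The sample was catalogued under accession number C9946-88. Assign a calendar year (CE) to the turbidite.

Total varves = 2713 + 155 = 2868.
The turbidite sits at varve 2646 from the core base, so 2868 − 2646 = 222 varves formed after it.
222 − 7 false = 215 true varves after the turbidite.
1896 − 215 = 1681 CE.

1681 CE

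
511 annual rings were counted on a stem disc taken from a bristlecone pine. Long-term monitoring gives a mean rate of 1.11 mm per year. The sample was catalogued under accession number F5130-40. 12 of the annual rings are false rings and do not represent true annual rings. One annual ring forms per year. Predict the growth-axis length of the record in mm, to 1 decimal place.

Correcting the raw count gives 511 − 12 = 499 true annual rings.
Predicted length = 1.11 mm/year × 499 years = 553.9 mm.

553.9 mm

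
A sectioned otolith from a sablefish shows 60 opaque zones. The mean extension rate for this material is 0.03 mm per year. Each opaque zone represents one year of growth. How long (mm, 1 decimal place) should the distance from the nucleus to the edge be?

1.8 mm

60 years of growth are recorded.
Predicted length = 0.03 mm/year × 60 years = 1.8 mm.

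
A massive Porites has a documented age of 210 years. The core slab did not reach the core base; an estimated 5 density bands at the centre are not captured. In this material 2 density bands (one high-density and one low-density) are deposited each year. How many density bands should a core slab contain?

Expected density bands: 210 × 2 = 420.
Subtracting the 5 density bands not captured gives 420 − 5 = 415 density bands in the record.

415 density bands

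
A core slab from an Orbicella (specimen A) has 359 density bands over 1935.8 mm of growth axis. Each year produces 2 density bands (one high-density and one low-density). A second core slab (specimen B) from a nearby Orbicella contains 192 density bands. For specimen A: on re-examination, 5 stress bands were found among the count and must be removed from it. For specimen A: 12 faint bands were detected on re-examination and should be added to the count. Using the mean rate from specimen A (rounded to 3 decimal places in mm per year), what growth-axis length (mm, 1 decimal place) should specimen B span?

1015.5 mm

Specimen A: after corrections the count is 359 − 5 + 12 = 366 density bands.
Specimen A: with 2 density bands per year, 366 / 2 = 183 years.
A: Extension rate ≈ 1935.8 / 183 = 10.578 mm/yr.
Specimen B: dividing by 2 density bands per year: 192 / 2 = 96 years. For B, 10.578 mm/year × 96 years = 1015.5 mm.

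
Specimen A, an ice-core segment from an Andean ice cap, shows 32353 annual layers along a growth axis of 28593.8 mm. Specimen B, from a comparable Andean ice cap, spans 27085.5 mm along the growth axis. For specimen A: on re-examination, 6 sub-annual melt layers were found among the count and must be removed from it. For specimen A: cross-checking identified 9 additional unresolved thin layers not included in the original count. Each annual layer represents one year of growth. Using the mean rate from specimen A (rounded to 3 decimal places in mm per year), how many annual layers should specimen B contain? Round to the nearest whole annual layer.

Specimen A: after corrections the count is 32353 − 6 + 9 = 32356 annual layers.
A: 28593.8 mm over 32356 years gives 28593.8 / 32356 ≈ 0.884 mm per year.
For B, 27085.5 / 0.884 = 30639.71 years ≈ 30640 annual layers.

30640 annual layers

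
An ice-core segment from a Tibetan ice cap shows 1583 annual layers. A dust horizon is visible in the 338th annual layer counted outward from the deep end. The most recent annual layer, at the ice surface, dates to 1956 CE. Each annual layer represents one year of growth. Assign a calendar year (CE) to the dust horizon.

711 CE

Between annual layer 338 and the ice surface there are 1583 − 338 = 1245 annual layers.
The annual layer at the ice surface is 1956 CE, so the dust horizon dates to 1956 − 1245 = 711 CE.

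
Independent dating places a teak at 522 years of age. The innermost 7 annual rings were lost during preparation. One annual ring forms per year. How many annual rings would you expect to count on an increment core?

515 annual rings

Expected annual rings over 522 years: 522.
Subtracting the 7 annual rings not captured gives 522 − 7 = 515 annual rings in the record.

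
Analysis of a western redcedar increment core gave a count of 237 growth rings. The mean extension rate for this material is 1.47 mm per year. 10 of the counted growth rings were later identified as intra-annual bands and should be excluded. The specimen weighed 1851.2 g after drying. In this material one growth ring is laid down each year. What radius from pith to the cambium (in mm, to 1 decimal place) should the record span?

333.7 mm

Correcting the raw count gives 237 − 10 = 227 true growth rings.
Predicted length = 1.47 mm/year × 227 years = 333.7 mm.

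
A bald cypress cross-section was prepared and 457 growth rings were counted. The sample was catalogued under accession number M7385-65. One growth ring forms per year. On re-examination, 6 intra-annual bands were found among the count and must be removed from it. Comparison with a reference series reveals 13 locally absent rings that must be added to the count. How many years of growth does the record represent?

464 years

Correcting the raw count gives 457 − 6 + 13 = 464 true growth rings.
With a one-to-one growth ring periodicity this is 464 years.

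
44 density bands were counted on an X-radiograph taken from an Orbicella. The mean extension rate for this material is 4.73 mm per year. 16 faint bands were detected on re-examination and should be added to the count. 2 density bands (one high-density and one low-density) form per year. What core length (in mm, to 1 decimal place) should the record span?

141.9 mm

After corrections the count is 44 + 16 = 60 density bands.
With 2 density bands per year, 60 / 2 = 30 years.
Length ≈ 4.73 × 30 = 141.9 mm.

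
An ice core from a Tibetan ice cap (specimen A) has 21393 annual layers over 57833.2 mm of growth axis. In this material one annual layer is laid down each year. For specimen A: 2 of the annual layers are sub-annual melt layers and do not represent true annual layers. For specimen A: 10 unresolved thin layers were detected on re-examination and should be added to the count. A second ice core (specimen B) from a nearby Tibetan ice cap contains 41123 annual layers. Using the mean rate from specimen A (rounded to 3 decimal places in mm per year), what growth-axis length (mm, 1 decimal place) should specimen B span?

Specimen A: true annual layer count = 21393 − 2 + 10 = 21401.
A: 57833.2 mm over 21401 years gives 57833.2 / 21401 ≈ 2.702 mm/yr.
Length of B = 2.702 × 41123 = 111114.3 mm.

111114.3 mm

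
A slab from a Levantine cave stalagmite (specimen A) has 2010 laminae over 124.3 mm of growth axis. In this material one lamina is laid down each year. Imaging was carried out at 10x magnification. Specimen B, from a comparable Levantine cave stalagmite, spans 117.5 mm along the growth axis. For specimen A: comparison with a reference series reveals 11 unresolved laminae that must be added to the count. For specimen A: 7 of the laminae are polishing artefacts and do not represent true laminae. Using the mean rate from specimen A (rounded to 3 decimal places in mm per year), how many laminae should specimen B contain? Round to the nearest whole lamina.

Specimen A: adjusted count: 2010 − 7 + 11 = 2014 laminae.
A: Mean rate = 124.3 mm / 2014 years ≈ 0.062 mm/yr.
B spans 117.5 / 0.062 = 1895.16 years ≈ 1895 laminae.

1895 laminae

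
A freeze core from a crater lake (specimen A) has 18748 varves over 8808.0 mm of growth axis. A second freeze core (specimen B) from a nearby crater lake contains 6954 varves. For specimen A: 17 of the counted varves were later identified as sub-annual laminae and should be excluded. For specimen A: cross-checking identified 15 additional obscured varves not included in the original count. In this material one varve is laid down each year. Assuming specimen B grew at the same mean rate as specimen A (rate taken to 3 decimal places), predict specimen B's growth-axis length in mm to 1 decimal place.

3268.4 mm

Specimen A: true varve count = 18748 − 17 + 15 = 18746.
A: Mean rate = 8808.0 mm / 18746 years ≈ 0.470 mm/year.
Length of B = 0.470 × 6954 = 3268.4 mm.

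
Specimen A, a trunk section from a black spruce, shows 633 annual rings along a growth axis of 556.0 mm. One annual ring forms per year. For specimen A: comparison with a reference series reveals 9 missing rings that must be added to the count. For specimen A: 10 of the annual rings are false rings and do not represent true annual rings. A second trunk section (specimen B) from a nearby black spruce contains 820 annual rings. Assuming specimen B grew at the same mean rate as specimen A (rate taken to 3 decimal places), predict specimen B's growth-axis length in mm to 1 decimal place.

Specimen A: after corrections the count is 633 − 10 + 9 = 632 annual rings.
A: Extension rate ≈ 556.0 / 632 = 0.880 mm/yr.
For B, 0.880 mm/year × 820 years = 721.6 mm.

721.6 mm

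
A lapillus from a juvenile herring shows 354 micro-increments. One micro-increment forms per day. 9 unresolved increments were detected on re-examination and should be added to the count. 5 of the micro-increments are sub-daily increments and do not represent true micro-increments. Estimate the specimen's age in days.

Adjusted count: 354 − 5 + 9 = 358 micro-increments.
At one micro-increment per day, that is 358 days.

358 d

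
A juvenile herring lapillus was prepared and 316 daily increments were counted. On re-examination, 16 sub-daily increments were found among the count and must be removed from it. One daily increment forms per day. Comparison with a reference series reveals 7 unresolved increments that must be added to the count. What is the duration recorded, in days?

307 days

After corrections the count is 316 − 16 + 7 = 307 daily increments.
With a one-to-one daily increment periodicity this is 307 days.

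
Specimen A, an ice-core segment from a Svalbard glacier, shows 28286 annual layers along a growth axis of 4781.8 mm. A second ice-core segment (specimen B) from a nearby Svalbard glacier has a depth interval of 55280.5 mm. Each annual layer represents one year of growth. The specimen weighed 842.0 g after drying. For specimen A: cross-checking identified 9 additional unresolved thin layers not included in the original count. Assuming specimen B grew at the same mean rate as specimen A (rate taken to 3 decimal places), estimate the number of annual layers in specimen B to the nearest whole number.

Specimen A: correcting the raw count gives 28286 + 9 = 28295 true annual layers.
A: 4781.8 mm over 28295 years gives 4781.8 / 28295 ≈ 0.169 mm per year.
For B, 55280.5 / 0.169 = 327103.55 years ≈ 327104 annual layers.

327104 annual layers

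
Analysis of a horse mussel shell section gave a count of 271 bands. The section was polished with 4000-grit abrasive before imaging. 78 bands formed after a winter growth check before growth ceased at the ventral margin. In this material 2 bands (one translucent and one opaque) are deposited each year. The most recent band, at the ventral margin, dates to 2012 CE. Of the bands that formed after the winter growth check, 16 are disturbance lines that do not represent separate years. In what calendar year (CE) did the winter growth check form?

78 bands formed after the winter growth check.
Removing the 16 false bands leaves 78 − 16 = 62 true bands beyond the winter growth check.
With 2 bands per year, 62 / 2 = 31 years.
Counting back 31 years from 2012 CE places the winter growth check in 2012 − 31 = 1981 CE.

1981 CE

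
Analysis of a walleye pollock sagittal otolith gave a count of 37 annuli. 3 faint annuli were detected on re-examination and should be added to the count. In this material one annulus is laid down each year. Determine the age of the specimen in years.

Correcting the raw count gives 37 + 3 = 40 true annuli.
With a one-to-one annulus periodicity this is 40 years.

40 years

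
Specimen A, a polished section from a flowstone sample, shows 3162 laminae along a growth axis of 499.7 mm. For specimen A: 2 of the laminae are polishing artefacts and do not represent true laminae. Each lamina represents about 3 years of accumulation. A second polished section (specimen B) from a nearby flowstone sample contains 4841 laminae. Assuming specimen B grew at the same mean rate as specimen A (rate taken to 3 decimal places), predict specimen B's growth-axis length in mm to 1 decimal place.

Specimen A: true lamina count = 3162 − 2 = 3160.
Specimen A: at 3 years per lamina, 3160 × 3 = 9480 years.
A: Mean rate = 499.7 mm / 9480 years ≈ 0.053 mm/yr.
Specimen B: multiplying by 3 years per lamina: 4841 × 3 = 14523 years. B's length ≈ 0.053 × 14523 = 769.7 mm.

769.7 mm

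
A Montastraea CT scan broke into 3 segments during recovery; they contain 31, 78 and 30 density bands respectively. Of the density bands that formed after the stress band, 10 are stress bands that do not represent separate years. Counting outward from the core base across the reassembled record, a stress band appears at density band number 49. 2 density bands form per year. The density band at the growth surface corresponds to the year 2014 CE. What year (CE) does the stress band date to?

1974 CE

Total density bands = 31 + 78 + 30 = 139.
Between density band 49 and the growth surface there are 139 − 49 = 90 density bands.
Removing the 10 false density bands leaves 90 − 10 = 80 true density bands beyond the stress band.
With 2 density bands per year, 80 / 2 = 40 years.
2014 − 40 = 1974 CE.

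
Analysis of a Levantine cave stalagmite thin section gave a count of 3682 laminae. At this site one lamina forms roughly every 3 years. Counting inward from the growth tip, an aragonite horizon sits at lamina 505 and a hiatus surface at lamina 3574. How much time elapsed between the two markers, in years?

3574 − 505 = 3069 laminae lie between the two events.
Multiplying by 3 years per lamina: 3069 × 3 = 9207 years.

9207 years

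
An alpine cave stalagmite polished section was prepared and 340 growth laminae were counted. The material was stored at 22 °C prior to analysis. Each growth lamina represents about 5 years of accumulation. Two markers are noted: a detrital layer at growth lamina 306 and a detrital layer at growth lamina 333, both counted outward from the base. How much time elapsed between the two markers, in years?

135 yr

333 − 306 = 27 growth laminae lie between the two events.
Multiplying by 5 years per growth lamina: 27 × 5 = 135 years.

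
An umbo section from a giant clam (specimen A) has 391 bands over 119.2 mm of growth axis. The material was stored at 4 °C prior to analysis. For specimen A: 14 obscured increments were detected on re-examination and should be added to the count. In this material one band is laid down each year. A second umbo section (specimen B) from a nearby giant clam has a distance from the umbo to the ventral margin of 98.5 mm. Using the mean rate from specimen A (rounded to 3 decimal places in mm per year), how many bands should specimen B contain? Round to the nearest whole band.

335 bands

Specimen A: true band count = 391 + 14 = 405.
A: 119.2 mm over 405 years gives 119.2 / 405 ≈ 0.294 mm per year.
For B, 98.5 / 0.294 = 335.03 years ≈ 335 bands.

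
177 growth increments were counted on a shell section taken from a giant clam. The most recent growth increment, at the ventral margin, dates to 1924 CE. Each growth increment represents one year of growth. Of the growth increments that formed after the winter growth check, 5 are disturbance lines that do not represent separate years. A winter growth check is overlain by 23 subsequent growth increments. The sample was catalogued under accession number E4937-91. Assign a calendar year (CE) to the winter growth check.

1906 CE

23 growth increments post-date the winter growth check.
Removing the 5 false growth increments leaves 23 − 5 = 18 true growth increments beyond the winter growth check.
Counting back 18 years from 1924 CE places the winter growth check in 1924 − 18 = 1906 CE.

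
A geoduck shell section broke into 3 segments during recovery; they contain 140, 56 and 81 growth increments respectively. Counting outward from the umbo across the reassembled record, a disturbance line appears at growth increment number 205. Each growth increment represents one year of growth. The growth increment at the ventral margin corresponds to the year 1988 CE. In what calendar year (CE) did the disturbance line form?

Total growth increments = 140 + 56 + 81 = 277.
Between growth increment 205 and the ventral margin there are 277 − 205 = 72 growth increments.
Counting back 72 years from 1988 CE places the disturbance line in 1988 − 72 = 1916 CE.

1916 CE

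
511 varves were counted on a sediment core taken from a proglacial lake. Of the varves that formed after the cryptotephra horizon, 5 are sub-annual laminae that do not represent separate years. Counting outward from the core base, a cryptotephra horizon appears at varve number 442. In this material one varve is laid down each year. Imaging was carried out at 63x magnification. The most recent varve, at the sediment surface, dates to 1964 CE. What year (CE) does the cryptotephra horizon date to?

Between varve 442 and the sediment surface there are 511 − 442 = 69 varves.
Excluding 5 false varves: 69 − 5 = 64.
The varve at the sediment surface is 1964 CE, so the cryptotephra horizon dates to 1964 − 64 = 1900 CE.

1900 CE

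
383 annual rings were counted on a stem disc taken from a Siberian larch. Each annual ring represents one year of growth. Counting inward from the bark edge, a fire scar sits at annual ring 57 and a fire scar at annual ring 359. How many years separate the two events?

The two markers are separated by 359 − 57 = 302 annual rings.
One annual ring per year makes the interval 302 years.

302 yr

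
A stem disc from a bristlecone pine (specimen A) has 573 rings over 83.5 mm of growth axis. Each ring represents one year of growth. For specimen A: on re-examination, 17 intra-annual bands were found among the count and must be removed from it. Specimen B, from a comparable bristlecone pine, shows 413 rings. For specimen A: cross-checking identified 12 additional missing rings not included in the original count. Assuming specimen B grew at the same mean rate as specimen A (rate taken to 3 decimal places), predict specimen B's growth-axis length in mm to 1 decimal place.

60.7 mm

Specimen A: after corrections the count is 573 − 17 + 12 = 568 rings.
A: Mean rate = 83.5 mm / 568 years ≈ 0.147 mm/yr.
Length of B = 0.147 × 413 = 60.7 mm.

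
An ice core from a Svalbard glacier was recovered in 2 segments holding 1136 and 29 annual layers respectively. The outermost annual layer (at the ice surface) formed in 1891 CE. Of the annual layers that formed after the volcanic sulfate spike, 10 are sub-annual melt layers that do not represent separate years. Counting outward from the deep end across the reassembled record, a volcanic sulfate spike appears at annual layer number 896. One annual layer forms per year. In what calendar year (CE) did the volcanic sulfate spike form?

1632 CE

Total annual layers = 1136 + 29 = 1165.
1165 − 896 = 269 annual layers lie beyond the volcanic sulfate spike toward the ice surface.
269 − 10 false = 259 true annual layers after the volcanic sulfate spike.
The annual layer at the ice surface is 1891 CE, so the volcanic sulfate spike dates to 1891 − 259 = 1632 CE.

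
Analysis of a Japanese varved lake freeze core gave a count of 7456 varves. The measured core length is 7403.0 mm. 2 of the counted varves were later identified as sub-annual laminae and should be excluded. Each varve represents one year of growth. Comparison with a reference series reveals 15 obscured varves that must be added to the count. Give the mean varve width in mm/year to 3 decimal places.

0.991 mm/year

True varve count = 7456 − 2 + 15 = 7469.
Mean rate = 7403.0 mm / 7469 years ≈ 0.991 mm/year.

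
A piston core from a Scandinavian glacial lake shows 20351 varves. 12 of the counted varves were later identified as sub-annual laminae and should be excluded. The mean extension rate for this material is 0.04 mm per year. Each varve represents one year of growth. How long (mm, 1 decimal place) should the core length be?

813.6 mm

Adjusted count: 20351 − 12 = 20339 varves.
20339 years at 0.04 mm/year gives 0.04 × 20339 = 813.6 mm.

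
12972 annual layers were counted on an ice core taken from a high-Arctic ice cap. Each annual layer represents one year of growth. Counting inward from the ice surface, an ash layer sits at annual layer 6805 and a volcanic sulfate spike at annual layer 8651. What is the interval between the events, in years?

The two markers are separated by 8651 − 6805 = 1846 annual layers.
At one annual layer per year, 1846 years elapsed between them.

1846 years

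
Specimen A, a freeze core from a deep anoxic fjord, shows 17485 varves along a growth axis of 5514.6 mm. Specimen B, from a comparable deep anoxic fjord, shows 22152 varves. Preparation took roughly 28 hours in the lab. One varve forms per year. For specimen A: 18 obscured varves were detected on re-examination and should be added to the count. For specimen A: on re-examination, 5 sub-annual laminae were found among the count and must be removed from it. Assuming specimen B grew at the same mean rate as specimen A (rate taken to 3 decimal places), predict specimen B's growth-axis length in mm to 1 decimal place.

Specimen A: correcting the raw count gives 17485 − 5 + 18 = 17498 true varves.
A: Mean rate = 5514.6 mm / 17498 years ≈ 0.315 mm per year.
B's length ≈ 0.315 × 22152 = 6977.9 mm.

6977.9 mm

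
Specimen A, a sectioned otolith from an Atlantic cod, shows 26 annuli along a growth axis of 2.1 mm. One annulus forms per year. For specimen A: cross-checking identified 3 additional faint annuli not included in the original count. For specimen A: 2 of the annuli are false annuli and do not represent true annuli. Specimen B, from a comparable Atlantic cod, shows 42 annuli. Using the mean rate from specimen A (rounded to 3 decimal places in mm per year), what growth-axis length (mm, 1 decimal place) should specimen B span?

Specimen A: correcting the raw count gives 26 − 2 + 3 = 27 true annuli.
A: 2.1 mm over 27 years gives 2.1 / 27 ≈ 0.078 mm/year.
Length of B = 0.078 × 42 = 3.3 mm.

3.3 mm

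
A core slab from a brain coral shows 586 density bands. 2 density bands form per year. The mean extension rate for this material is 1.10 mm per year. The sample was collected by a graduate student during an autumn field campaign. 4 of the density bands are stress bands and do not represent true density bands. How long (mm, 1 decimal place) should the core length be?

320.1 mm

Correcting the raw count gives 586 − 4 = 582 true density bands.
With 2 density bands per year, 582 / 2 = 291 years.
Predicted length = 1.10 mm/year × 291 years = 320.1 mm.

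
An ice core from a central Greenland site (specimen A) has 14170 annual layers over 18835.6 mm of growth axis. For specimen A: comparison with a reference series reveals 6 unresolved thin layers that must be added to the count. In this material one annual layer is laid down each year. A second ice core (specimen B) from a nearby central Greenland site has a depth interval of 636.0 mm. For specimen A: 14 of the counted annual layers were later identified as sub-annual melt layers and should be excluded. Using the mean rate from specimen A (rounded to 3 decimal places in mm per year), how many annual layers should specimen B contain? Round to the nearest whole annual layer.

478 annual layers

Specimen A: after corrections the count is 14170 − 14 + 6 = 14162 annual layers.
A: Extension rate ≈ 18835.6 / 14162 = 1.330 mm per year.
B spans 636.0 / 1.330 = 478.20 years ≈ 478 annual layers.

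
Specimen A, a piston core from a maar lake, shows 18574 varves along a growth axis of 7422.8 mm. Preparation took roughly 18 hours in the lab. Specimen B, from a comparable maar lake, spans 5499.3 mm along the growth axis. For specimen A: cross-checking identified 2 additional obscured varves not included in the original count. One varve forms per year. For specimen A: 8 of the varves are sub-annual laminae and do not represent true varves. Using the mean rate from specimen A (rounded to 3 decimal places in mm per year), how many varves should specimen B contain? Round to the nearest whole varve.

Specimen A: correcting the raw count gives 18574 − 8 + 2 = 18568 true varves.
A: Mean rate = 7422.8 mm / 18568 years ≈ 0.400 mm/year.
For B, 5499.3 / 0.400 = 13748.25 years ≈ 13748 varves.

13748 varves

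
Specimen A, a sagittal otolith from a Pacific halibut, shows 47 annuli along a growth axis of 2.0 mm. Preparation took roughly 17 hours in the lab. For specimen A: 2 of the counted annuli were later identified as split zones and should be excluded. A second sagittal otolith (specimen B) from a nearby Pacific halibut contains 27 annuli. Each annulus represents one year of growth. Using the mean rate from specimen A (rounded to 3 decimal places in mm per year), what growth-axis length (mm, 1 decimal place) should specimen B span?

1.2 mm

Specimen A: adjusted count: 47 − 2 = 45 annuli.
A: Extension rate ≈ 2.0 / 45 = 0.044 mm/yr.
B's length ≈ 0.044 × 27 = 1.2 mm.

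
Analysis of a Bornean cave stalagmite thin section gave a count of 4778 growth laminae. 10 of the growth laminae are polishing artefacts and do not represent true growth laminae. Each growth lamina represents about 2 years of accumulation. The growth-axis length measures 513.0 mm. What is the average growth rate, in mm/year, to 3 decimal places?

True growth lamina count = 4778 − 10 = 4768.
At 2 years per growth lamina, 4768 × 2 = 9536 years.
Extension rate ≈ 513.0 / 9536 = 0.054 mm/year.

0.054 mm/year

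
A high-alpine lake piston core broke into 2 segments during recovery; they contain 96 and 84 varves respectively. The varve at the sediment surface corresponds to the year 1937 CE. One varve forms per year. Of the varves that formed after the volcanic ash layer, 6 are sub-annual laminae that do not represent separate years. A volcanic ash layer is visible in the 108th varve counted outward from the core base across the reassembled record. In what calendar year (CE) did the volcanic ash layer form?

1871 CE

Total varves = 96 + 84 = 180.
Between varve 108 and the sediment surface there are 180 − 108 = 72 varves.
Excluding 6 false varves: 72 − 6 = 66.
Counting back 66 years from 1937 CE places the volcanic ash layer in 1937 − 66 = 1871 CE.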